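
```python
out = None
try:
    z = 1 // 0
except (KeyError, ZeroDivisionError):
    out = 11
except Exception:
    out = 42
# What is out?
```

Step-by-step execution trace:
1. `z = 1 // 0` raises ZeroDivisionError.
2. `except (KeyError, ZeroDivisionError)` matches (ZeroDivisionError is in the tuple) → out = 11.
3. `except Exception` is not reached.
Result: 11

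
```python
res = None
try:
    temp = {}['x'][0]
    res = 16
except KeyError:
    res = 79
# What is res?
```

Step-by-step execution trace:
1. `temp = {}['x'][0]` raises KeyError.
2. `res = 16` is not reached.
3. `except KeyError` matches → res = 79.
Result: 79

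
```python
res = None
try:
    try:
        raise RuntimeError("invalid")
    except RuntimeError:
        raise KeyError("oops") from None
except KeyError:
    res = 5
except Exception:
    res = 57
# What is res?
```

Step-by-step execution trace:
1. Inner try raises RuntimeError; inner `except RuntimeError` catches it.
2. `raise KeyError(...) from None` raises KeyError (from None suppresses __context__, but the active exception is still KeyError).
3. Outer `except KeyError` matches → res = 5.
4. `except Exception` is not reached.
Result: 5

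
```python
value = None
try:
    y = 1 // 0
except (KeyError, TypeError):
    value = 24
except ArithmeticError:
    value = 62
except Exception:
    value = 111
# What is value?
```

Step-by-step execution trace:
1. `y = 1 // 0` raises ZeroDivisionError.
2. `except (KeyError, TypeError)` does not match ZeroDivisionError; skipped.
3. `except ArithmeticError` matches (ZeroDivisionError is a subclass of ArithmeticError) → value = 62.
4. `except Exception` is not reached.
Result: 62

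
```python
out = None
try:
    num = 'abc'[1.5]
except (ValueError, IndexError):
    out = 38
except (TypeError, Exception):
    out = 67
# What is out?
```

Step-by-step execution trace:
1. `num = 'abc'[1.5]` raises TypeError.
2. `except (ValueError, IndexError)` does not match TypeError; skipped.
3. `except (TypeError, Exception)` matches (TypeError is in the tuple) → out = 67.
Result: 67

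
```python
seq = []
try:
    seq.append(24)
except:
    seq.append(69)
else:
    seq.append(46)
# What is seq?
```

Step-by-step execution trace:
1. try: `seq.append(24)` → seq = [24]. No exception raised.
2. `except` is skipped.
3. `else` runs (try completed without exception): `seq.append(46)` → seq = [24, 46].
Result: [24, 46]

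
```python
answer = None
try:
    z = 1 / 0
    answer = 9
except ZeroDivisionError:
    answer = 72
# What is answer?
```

Step-by-step execution trace:
1. `z = 1 / 0` raises ZeroDivisionError.
2. `answer = 9` is not reached.
3. `except ZeroDivisionError` matches → answer = 72.
Result: 72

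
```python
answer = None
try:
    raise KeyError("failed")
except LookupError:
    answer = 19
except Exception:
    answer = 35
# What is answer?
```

Step-by-step execution trace:
1. `raise KeyError(...)` raises KeyError.
2. `except LookupError` matches (KeyError is a subclass of LookupError) → answer = 19.
3. `except Exception` is not reached.
Result: 19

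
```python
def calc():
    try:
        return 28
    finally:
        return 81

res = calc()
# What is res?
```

Step-by-step execution trace:
1. `calc()` enters try: `return 28` sets pending return value 28.
2. Before returning, `finally: return 81` runs and overrides the pending return.
3. calc() returns 81 → res = 81.
Result: 81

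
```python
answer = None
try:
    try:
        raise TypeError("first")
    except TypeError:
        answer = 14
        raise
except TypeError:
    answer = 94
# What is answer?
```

Step-by-step execution trace:
1. Inner try: `raise TypeError("first")` raises TypeError.
2. Inner `except TypeError` matches → answer = 14.
3. bare `raise` re-raises the same TypeError.
4. Outer `except TypeError` matches → answer = 94.
Result: 94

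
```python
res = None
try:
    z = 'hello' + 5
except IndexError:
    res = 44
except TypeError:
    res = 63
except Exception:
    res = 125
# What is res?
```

Step-by-step execution trace:
1. `z = 'hello' + 5` raises TypeError.
2. `except IndexError` does not match TypeError; skipped.
3. `except TypeError` matches → res = 63.
4. Remaining except clauses are skipped.
Result: 63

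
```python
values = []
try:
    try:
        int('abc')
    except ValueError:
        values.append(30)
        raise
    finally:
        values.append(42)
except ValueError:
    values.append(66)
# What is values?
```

Step-by-step execution trace:
1. Inner try: `int('abc')` raises ValueError.
2. Inner `except ValueError` matches → `values.append(30)` → values = [30].
3. bare `raise` re-raises ValueError.
4. Inner `finally` runs during unwinding: `values.append(42)` → values = [30, 42].
5. Outer `except ValueError` matches → `values.append(66)` → values = [30, 42, 66].
Result: [30, 42, 66]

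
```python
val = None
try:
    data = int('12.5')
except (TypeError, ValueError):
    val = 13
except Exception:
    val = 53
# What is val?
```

Step-by-step execution trace:
1. `data = int('12.5')` raises ValueError.
2. `except (TypeError, ValueError)` matches (ValueError is in the tuple) → val = 13.
3. `except Exception` is not reached.
Result: 13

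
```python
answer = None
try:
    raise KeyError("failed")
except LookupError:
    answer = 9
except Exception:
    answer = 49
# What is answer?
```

Step-by-step execution trace:
1. `raise KeyError(...)` raises KeyError.
2. `except LookupError` matches (KeyError is a subclass of LookupError) → answer = 9.
3. `except Exception` is not reached.
Result: 9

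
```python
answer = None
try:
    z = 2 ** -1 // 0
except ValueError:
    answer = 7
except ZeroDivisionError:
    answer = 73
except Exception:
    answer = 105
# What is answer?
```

Step-by-step execution trace:
1. `z = 2 ** -1 // 0` raises ZeroDivisionError.
2. `except ValueError` does not match ZeroDivisionError; skipped.
3. `except ZeroDivisionError` matches → answer = 73.
4. Remaining except clauses are skipped.
Result: 73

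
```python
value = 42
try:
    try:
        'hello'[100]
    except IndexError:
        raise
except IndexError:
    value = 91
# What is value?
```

Step-by-step execution trace:
1. Inner try: `'hello'[100]` raises IndexError.
2. Inner `except IndexError` matches; bare `raise` re-raises the same IndexError.
3. Outer `except IndexError` matches → value = 91.
Result: 91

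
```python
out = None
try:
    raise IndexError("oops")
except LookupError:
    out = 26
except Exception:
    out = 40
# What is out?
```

Step-by-step execution trace:
1. `raise IndexError(...)` raises IndexError.
2. `except LookupError` matches (IndexError is a subclass of LookupError) → out = 26.
3. `except Exception` is not reached.
Result: 26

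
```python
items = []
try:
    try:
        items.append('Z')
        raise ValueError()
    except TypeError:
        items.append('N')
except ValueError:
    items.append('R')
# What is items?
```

Step-by-step execution trace:
1. Inner try: `items.append('Z')` → items = ['Z'].
2. `raise ValueError()` raises ValueError.
3. Inner `except TypeError` does not match ValueError; exception propagates to outer try.
4. Outer `except ValueError` matches → `items.append('R')` → items = ['Z', 'R'].
Result: ['Z', 'R']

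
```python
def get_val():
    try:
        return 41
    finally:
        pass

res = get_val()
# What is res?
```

Step-by-step execution trace:
1. `get_val()` enters try: `return 41` sets pending return value 41.
2. Before returning, `finally: pass` runs (no effect).
3. get_val() returns 41 → res = 41.
Result: 41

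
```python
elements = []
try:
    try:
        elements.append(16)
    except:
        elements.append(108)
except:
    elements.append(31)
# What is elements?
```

Step-by-step execution trace:
1. Inner try: `elements.append(16)` → elements = [16]. No exception raised.
2. Inner `except` is skipped.
3. Inner try completes normally; outer `except` is skipped.
Result: [16]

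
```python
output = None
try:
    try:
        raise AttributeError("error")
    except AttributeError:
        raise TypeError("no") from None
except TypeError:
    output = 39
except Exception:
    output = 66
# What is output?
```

Step-by-step execution trace:
1. Inner try raises AttributeError; inner `except AttributeError` catches it.
2. `raise TypeError(...) from None` raises TypeError (from None suppresses __context__, but the active exception is still TypeError).
3. Outer `except TypeError` matches → output = 39.
4. `except Exception` is not reached.
Result: 39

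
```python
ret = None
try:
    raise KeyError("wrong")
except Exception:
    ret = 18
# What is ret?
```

Step-by-step execution trace:
1. `raise KeyError(...)` raises KeyError.
2. `except Exception` matches (KeyError is a subclass of Exception) → ret = 18.
Result: 18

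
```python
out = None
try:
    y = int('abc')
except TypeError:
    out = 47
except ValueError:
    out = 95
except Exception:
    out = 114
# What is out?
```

Step-by-step execution trace:
1. `y = int('abc')` raises ValueError.
2. `except TypeError` does not match ValueError; skipped.
3. `except ValueError` matches → out = 95.
4. Remaining except clauses are skipped.
Result: 95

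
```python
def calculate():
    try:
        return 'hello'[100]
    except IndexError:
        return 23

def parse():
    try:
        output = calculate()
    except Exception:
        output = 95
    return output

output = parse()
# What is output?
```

Step-by-step execution trace:
1. `parse()` calls `calculate()`.
2. In calculate: `'hello'[100]` raises IndexError; `except IndexError` catches it → returns 23.
3. In parse: `output = calculate()` → output = 23. No exception reaches parse.
4. `except Exception` is skipped; parse returns 23.
5. output = 23.
Result: 23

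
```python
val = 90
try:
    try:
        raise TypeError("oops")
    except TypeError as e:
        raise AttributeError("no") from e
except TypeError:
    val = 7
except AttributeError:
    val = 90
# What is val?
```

Step-by-step execution trace:
1. Inner try raises TypeError; inner `except TypeError as e` catches it.
2. `raise AttributeError(...) from e` raises AttributeError (TypeError is attached as __cause__, but only AttributeError is active).
3. Outer `except TypeError` does not match AttributeError; skipped.
4. Outer `except AttributeError` matches → val = 90.
Result: 90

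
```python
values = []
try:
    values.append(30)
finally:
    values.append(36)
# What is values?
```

Step-by-step execution trace:
1. try: `values.append(30)` → values = [30].
2. The try body completes without raising.
3. finally always runs: `values.append(36)` → values = [30, 36].
Result: [30, 36]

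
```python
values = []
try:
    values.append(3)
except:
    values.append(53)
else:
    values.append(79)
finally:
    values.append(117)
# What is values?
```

Step-by-step execution trace:
1. try: `values.append(3)` → values = [3]. No exception raised.
2. `except` is skipped.
3. `else` runs: `values.append(79)` → values = [3, 79].
4. `finally` always runs: `values.append(117)` → values = [3, 79, 117].
Result: [3, 79, 117]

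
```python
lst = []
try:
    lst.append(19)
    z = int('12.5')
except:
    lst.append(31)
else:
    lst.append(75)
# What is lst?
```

Step-by-step execution trace:
1. try: `lst.append(19)` → lst = [19].
2. `z = int('12.5')` raises ValueError.
3. bare `except` matches → `lst.append(31)` → lst = [19, 31].
4. `else` is skipped (an exception was raised).
Result: [19, 31]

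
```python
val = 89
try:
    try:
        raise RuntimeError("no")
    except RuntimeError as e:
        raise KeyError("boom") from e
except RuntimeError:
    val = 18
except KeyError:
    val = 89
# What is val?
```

Step-by-step execution trace:
1. Inner try raises RuntimeError; inner `except RuntimeError as e` catches it.
2. `raise KeyError(...) from e` raises KeyError (RuntimeError is attached as __cause__, but only KeyError is active).
3. Outer `except RuntimeError` does not match KeyError; skipped.
4. Outer `except KeyError` matches → val = 89.
Result: 89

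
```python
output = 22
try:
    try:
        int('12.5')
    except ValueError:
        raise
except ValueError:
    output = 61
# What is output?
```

Step-by-step execution trace:
1. Inner try: `int('12.5')` raises ValueError.
2. Inner `except ValueError` matches; bare `raise` re-raises the same ValueError.
3. Outer `except ValueError` matches → output = 61.
Result: 61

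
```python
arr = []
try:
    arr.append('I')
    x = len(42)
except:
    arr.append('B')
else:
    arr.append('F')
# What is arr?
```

Step-by-step execution trace:
1. try: `arr.append('I')` → arr = ['I'].
2. `x = len(42)` raises TypeError.
3. bare `except` matches → `arr.append('B')` → arr = ['I', 'B'].
4. `else` is skipped (an exception was raised).
Result: ['I', 'B']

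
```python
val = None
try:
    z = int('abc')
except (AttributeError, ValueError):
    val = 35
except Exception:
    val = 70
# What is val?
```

Step-by-step execution trace:
1. `z = int('abc')` raises ValueError.
2. `except (AttributeError, ValueError)` matches (ValueError is in the tuple) → val = 35.
3. `except Exception` is not reached.
Result: 35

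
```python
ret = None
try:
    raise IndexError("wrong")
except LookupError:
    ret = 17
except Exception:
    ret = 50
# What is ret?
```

Step-by-step execution trace:
1. `raise IndexError(...)` raises IndexError.
2. `except LookupError` matches (IndexError is a subclass of LookupError) → ret = 17.
3. `except Exception` is not reached.
Result: 17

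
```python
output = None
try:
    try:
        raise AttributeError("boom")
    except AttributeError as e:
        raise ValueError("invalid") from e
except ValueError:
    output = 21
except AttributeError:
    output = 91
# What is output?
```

Step-by-step execution trace:
1. Inner try raises AttributeError; inner `except AttributeError as e` catches it.
2. `raise ValueError(...) from e` raises ValueError (AttributeError is attached as __cause__, but only ValueError is active).
3. Outer `except ValueError` matches → output = 21.
4. `except AttributeError` is not reached.
Result: 21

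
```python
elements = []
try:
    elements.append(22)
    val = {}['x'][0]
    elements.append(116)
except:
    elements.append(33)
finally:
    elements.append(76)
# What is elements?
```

Step-by-step execution trace:
1. try: `elements.append(22)` → elements = [22].
2. `val = {}['x'][0]` raises KeyError; `elements.append(116)` is not reached.
3. bare `except` matches → `elements.append(33)` → elements = [22, 33].
4. finally always runs: `elements.append(76)` → elements = [22, 33, 76].
Result: [22, 33, 76]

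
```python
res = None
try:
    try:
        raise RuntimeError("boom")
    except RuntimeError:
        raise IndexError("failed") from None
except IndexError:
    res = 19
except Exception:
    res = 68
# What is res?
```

Step-by-step execution trace:
1. Inner try raises RuntimeError; inner `except RuntimeError` catches it.
2. `raise IndexError(...) from None` raises IndexError (from None suppresses __context__, but the active exception is still IndexError).
3. Outer `except IndexError` matches → res = 19.
4. `except Exception` is not reached.
Result: 19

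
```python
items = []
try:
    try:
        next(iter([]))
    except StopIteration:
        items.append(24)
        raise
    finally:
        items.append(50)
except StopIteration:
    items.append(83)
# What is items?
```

Step-by-step execution trace:
1. Inner try: `next(iter([]))` raises StopIteration.
2. Inner `except StopIteration` matches → `items.append(24)` → items = [24].
3. bare `raise` re-raises StopIteration.
4. Inner `finally` runs during unwinding: `items.append(50)` → items = [24, 50].
5. Outer `except StopIteration` matches → `items.append(83)` → items = [24, 50, 83].
Result: [24, 50, 83]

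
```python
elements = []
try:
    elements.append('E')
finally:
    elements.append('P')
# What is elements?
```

Step-by-step execution trace:
1. try: `elements.append('E')` → elements = ['E'].
2. The try body completes without raising.
3. finally always runs: `elements.append('P')` → elements = ['E', 'P'].
Result: ['E', 'P']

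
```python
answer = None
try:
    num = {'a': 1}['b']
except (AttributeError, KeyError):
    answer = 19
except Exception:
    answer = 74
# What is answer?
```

Step-by-step execution trace:
1. `num = {'a': 1}['b']` raises KeyError.
2. `except (AttributeError, KeyError)` matches (KeyError is in the tuple) → answer = 19.
3. `except Exception` is not reached.
Result: 19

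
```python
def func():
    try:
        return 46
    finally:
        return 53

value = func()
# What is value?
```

Step-by-step execution trace:
1. `func()` enters try: `return 46` sets pending return value 46.
2. Before returning, `finally: return 53` runs and overrides the pending return.
3. func() returns 53 → value = 53.
Result: 53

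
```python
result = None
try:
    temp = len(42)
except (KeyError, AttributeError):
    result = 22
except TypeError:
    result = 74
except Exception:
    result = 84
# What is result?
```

Step-by-step execution trace:
1. `temp = len(42)` raises TypeError.
2. `except (KeyError, AttributeError)` does not match TypeError; skipped.
3. `except TypeError` matches (exact type match) → result = 74.
4. `except Exception` is not reached.
Result: 74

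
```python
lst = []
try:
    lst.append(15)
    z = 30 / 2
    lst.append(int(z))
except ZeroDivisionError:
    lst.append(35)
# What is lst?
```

Step-by-step execution trace:
1. try: `lst.append(15)` → lst = [15].
2. `z = 30 / 2` → z = 15.0. No exception raised.
3. `lst.append(int(z))` → lst = [15, 15].
4. `except ZeroDivisionError` is skipped (no exception was raised).
Result: [15, 15]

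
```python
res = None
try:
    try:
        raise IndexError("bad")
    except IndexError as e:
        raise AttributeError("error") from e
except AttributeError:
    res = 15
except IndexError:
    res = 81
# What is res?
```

Step-by-step execution trace:
1. Inner try raises IndexError; inner `except IndexError as e` catches it.
2. `raise AttributeError(...) from e` raises AttributeError (IndexError is attached as __cause__, but only AttributeError is active).
3. Outer `except AttributeError` matches → res = 15.
4. `except IndexError` is not reached.
Result: 15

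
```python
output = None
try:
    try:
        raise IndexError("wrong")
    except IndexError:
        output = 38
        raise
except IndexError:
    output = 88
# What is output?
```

Step-by-step execution trace:
1. Inner try: `raise IndexError("wrong")` raises IndexError.
2. Inner `except IndexError` matches → output = 38.
3. bare `raise` re-raises the same IndexError.
4. Outer `except IndexError` matches → output = 88.
Result: 88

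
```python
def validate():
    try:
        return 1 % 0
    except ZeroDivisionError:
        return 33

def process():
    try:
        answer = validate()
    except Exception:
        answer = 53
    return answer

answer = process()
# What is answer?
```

Step-by-step execution trace:
1. `process()` calls `validate()`.
2. In validate: `1 % 0` raises ZeroDivisionError; `except ZeroDivisionError` catches it → returns 33.
3. In process: `answer = validate()` → answer = 33. No exception reaches process.
4. `except Exception` is skipped; process returns 33.
5. answer = 33.
Result: 33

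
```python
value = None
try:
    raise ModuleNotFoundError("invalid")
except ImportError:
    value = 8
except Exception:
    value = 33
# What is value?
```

Step-by-step execution trace:
1. `raise ModuleNotFoundError(...)` raises ModuleNotFoundError.
2. `except ImportError` matches (ModuleNotFoundError is a subclass of ImportError) → value = 8.
3. `except Exception` is not reached.
Result: 8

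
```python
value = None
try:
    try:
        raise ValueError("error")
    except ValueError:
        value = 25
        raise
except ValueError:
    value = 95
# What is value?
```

Step-by-step execution trace:
1. Inner try: `raise ValueError("error")` raises ValueError.
2. Inner `except ValueError` matches → value = 25.
3. bare `raise` re-raises the same ValueError.
4. Outer `except ValueError` matches → value = 95.
Result: 95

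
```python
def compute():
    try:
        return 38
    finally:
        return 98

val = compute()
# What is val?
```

Step-by-step execution trace:
1. `compute()` enters try: `return 38` sets pending return value 38.
2. Before returning, `finally: return 98` runs and overrides the pending return.
3. compute() returns 98 → val = 98.
Result: 98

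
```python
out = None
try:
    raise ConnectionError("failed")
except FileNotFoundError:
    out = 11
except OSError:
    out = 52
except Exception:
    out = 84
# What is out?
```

Step-by-step execution trace:
1. `raise ConnectionError(...)` raises ConnectionError.
2. `except FileNotFoundError` does not match (ConnectionError is not a subclass of FileNotFoundError); skipped.
3. `except OSError` matches (ConnectionError is a subclass of OSError) → out = 52.
4. `except Exception` is not reached.
Result: 52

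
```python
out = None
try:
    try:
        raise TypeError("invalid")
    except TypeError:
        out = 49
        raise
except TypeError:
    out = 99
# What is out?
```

Step-by-step execution trace:
1. Inner try: `raise TypeError("invalid")` raises TypeError.
2. Inner `except TypeError` matches → out = 49.
3. bare `raise` re-raises the same TypeError.
4. Outer `except TypeError` matches → out = 99.
Result: 99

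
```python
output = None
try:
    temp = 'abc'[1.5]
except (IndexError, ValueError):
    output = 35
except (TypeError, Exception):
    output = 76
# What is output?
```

Step-by-step execution trace:
1. `temp = 'abc'[1.5]` raises TypeError.
2. `except (IndexError, ValueError)` does not match TypeError; skipped.
3. `except (TypeError, Exception)` matches (TypeError is in the tuple) → output = 76.
Result: 76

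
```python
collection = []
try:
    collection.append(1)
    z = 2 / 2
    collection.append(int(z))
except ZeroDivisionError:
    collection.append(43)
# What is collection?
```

Step-by-step execution trace:
1. try: `collection.append(1)` → collection = [1].
2. `z = 2 / 2` → z = 1.0. No exception raised.
3. `collection.append(int(z))` → collection = [1, 1].
4. `except ZeroDivisionError` is skipped (no exception was raised).
Result: [1, 1]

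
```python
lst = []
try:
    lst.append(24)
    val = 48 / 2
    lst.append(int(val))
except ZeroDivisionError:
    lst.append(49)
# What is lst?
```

Step-by-step execution trace:
1. try: `lst.append(24)` → lst = [24].
2. `val = 48 / 2` → val = 24.0. No exception raised.
3. `lst.append(int(val))` → lst = [24, 24].
4. `except ZeroDivisionError` is skipped (no exception was raised).
Result: [24, 24]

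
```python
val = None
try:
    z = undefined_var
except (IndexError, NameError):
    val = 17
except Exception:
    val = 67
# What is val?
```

Step-by-step execution trace:
1. `z = undefined_var` raises NameError.
2. `except (IndexError, NameError)` matches (NameError is in the tuple) → val = 17.
3. `except Exception` is not reached.
Result: 17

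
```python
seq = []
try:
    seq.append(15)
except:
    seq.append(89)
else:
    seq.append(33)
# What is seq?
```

Step-by-step execution trace:
1. try: `seq.append(15)` → seq = [15]. No exception raised.
2. `except` is skipped.
3. `else` runs (try completed without exception): `seq.append(33)` → seq = [15, 33].
Result: [15, 33]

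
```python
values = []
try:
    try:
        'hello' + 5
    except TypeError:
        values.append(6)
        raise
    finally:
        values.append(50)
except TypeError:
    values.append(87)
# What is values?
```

Step-by-step execution trace:
1. Inner try: `'hello' + 5` raises TypeError.
2. Inner `except TypeError` matches → `values.append(6)` → values = [6].
3. bare `raise` re-raises TypeError.
4. Inner `finally` runs during unwinding: `values.append(50)` → values = [6, 50].
5. Outer `except TypeError` matches → `values.append(87)` → values = [6, 50, 87].
Result: [6, 50, 87]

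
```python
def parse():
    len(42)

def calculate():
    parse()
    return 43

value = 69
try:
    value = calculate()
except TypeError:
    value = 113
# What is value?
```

Step-by-step execution trace:
1. value starts at 69.
2. try: `calculate()` calls `parse()`.
3. `parse()` evaluates `len(42)`, which raises TypeError; it propagates through calculate (uncaught).
4. `return 43` in calculate is not reached; the assignment to value does not complete.
5. `except TypeError` matches → value = 113.
Result: 113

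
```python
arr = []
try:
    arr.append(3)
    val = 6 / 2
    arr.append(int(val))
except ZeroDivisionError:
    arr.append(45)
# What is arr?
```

Step-by-step execution trace:
1. try: `arr.append(3)` → arr = [3].
2. `val = 6 / 2` → val = 3.0. No exception raised.
3. `arr.append(int(val))` → arr = [3, 3].
4. `except ZeroDivisionError` is skipped (no exception was raised).
Result: [3, 3]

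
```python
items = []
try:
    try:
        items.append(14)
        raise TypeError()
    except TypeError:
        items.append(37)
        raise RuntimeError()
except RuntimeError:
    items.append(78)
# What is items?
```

Step-by-step execution trace:
1. Inner try: `items.append(14)` → items = [14].
2. `raise TypeError()` raises TypeError.
3. Inner `except TypeError` matches → `items.append(37)` → items = [14, 37].
4. `raise RuntimeError()` raises RuntimeError; propagates to outer try.
5. Outer `except RuntimeError` matches → `items.append(78)` → items = [14, 37, 78].
Result: [14, 37, 78]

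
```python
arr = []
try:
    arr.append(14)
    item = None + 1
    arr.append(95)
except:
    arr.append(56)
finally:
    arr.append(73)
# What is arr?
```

Step-by-step execution trace:
1. try: `arr.append(14)` → arr = [14].
2. `item = None + 1` raises TypeError; `arr.append(95)` is not reached.
3. bare `except` matches → `arr.append(56)` → arr = [14, 56].
4. finally always runs: `arr.append(73)` → arr = [14, 56, 73].
Result: [14, 56, 73]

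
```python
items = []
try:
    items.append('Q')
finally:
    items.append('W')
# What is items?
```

Step-by-step execution trace:
1. try: `items.append('Q')` → items = ['Q'].
2. The try body completes without raising.
3. finally always runs: `items.append('W')` → items = ['Q', 'W'].
Result: ['Q', 'W']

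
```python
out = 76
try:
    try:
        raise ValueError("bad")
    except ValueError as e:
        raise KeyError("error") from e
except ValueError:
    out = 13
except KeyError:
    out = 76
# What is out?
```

Step-by-step execution trace:
1. Inner try raises ValueError; inner `except ValueError as e` catches it.
2. `raise KeyError(...) from e` raises KeyError (ValueError is attached as __cause__, but only KeyError is active).
3. Outer `except ValueError` does not match KeyError; skipped.
4. Outer `except KeyError` matches → out = 76.
Result: 76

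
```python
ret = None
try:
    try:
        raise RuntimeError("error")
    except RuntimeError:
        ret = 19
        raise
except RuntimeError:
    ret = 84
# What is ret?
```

Step-by-step execution trace:
1. Inner try: `raise RuntimeError("error")` raises RuntimeError.
2. Inner `except RuntimeError` matches → ret = 19.
3. bare `raise` re-raises the same RuntimeError.
4. Outer `except RuntimeError` matches → ret = 84.
Result: 84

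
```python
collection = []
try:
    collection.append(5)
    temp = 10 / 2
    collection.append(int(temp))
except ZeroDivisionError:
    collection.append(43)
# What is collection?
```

Step-by-step execution trace:
1. try: `collection.append(5)` → collection = [5].
2. `temp = 10 / 2` → temp = 5.0. No exception raised.
3. `collection.append(int(temp))` → collection = [5, 5].
4. `except ZeroDivisionError` is skipped (no exception was raised).
Result: [5, 5]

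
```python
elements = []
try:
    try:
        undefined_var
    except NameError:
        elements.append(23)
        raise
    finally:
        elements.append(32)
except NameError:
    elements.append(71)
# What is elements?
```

Step-by-step execution trace:
1. Inner try: `undefined_var` raises NameError.
2. Inner `except NameError` matches → `elements.append(23)` → elements = [23].
3. bare `raise` re-raises NameError.
4. Inner `finally` runs during unwinding: `elements.append(32)` → elements = [23, 32].
5. Outer `except NameError` matches → `elements.append(71)` → elements = [23, 32, 71].
Result: [23, 32, 71]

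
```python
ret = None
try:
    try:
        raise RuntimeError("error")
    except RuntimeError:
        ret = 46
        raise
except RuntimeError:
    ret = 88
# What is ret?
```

Step-by-step execution trace:
1. Inner try: `raise RuntimeError("error")` raises RuntimeError.
2. Inner `except RuntimeError` matches → ret = 46.
3. bare `raise` re-raises the same RuntimeError.
4. Outer `except RuntimeError` matches → ret = 88.
Result: 88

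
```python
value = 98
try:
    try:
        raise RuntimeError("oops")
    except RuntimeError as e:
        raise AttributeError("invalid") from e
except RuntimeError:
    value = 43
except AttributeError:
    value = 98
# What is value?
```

Step-by-step execution trace:
1. Inner try raises RuntimeError; inner `except RuntimeError as e` catches it.
2. `raise AttributeError(...) from e` raises AttributeError (RuntimeError is attached as __cause__, but only AttributeError is active).
3. Outer `except RuntimeError` does not match AttributeError; skipped.
4. Outer `except AttributeError` matches → value = 98.
Result: 98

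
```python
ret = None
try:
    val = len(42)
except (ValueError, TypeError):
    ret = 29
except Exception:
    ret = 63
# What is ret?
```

Step-by-step execution trace:
1. `val = len(42)` raises TypeError.
2. `except (ValueError, TypeError)` matches (TypeError is in the tuple) → ret = 29.
3. `except Exception` is not reached.
Result: 29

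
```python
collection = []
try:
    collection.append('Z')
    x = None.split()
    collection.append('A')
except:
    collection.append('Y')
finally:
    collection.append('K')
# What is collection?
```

Step-by-step execution trace:
1. try: `collection.append('Z')` → collection = ['Z'].
2. `x = None.split()` raises AttributeError; `collection.append('A')` is not reached.
3. bare `except` matches → `collection.append('Y')` → collection = ['Z', 'Y'].
4. finally always runs: `collection.append('K')` → collection = ['Z', 'Y', 'K'].
Result: ['Z', 'Y', 'K']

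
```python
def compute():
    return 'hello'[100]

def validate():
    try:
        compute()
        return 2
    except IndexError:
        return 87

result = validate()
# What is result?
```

Step-by-step execution trace:
1. `validate()` calls `compute()`.
2. `compute()` evaluates `'hello'[100]`, which raises IndexError; it propagates to the caller.
3. `return 2` is not reached.
4. `except IndexError` in validate matches → returns 87.
5. result = 87.
Result: 87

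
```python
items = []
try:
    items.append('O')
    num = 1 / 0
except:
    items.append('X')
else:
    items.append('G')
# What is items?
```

Step-by-step execution trace:
1. try: `items.append('O')` → items = ['O'].
2. `num = 1 / 0` raises ZeroDivisionError.
3. bare `except` matches → `items.append('X')` → items = ['O', 'X'].
4. `else` is skipped (an exception was raised).
Result: ['O', 'X']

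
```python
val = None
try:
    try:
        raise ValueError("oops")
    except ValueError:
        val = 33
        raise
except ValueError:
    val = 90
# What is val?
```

Step-by-step execution trace:
1. Inner try: `raise ValueError("oops")` raises ValueError.
2. Inner `except ValueError` matches → val = 33.
3. bare `raise` re-raises the same ValueError.
4. Outer `except ValueError` matches → val = 90.
Result: 90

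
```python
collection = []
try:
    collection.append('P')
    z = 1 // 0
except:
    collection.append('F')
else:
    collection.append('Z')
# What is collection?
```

Step-by-step execution trace:
1. try: `collection.append('P')` → collection = ['P'].
2. `z = 1 // 0` raises ZeroDivisionError.
3. bare `except` matches → `collection.append('F')` → collection = ['P', 'F'].
4. `else` is skipped (an exception was raised).
Result: ['P', 'F']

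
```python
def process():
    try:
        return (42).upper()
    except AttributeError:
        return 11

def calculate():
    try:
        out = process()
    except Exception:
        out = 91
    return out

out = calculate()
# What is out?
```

Step-by-step execution trace:
1. `calculate()` calls `process()`.
2. In process: `(42).upper()` raises AttributeError; `except AttributeError` catches it → returns 11.
3. In calculate: `out = process()` → out = 11. No exception reaches calculate.
4. `except Exception` is skipped; calculate returns 11.
5. out = 11.
Result: 11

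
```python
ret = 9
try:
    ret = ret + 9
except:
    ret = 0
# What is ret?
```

Step-by-step execution trace:
1. ret starts at 9.
2. try: `ret = ret + 9` → ret = 18. No exception raised.
3. `except` is skipped.
Result: 18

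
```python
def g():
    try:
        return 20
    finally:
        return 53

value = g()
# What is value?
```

Step-by-step execution trace:
1. `g()` enters try: `return 20` sets pending return value 20.
2. Before returning, `finally: return 53` runs and overrides the pending return.
3. g() returns 53 → value = 53.
Result: 53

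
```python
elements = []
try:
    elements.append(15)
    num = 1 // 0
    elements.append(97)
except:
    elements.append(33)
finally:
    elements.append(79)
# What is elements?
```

Step-by-step execution trace:
1. try: `elements.append(15)` → elements = [15].
2. `num = 1 // 0` raises ZeroDivisionError; `elements.append(97)` is not reached.
3. bare `except` matches → `elements.append(33)` → elements = [15, 33].
4. finally always runs: `elements.append(79)` → elements = [15, 33, 79].
Result: [15, 33, 79]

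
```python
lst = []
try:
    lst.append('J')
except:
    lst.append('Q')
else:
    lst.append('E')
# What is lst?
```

Step-by-step execution trace:
1. try: `lst.append('J')` → lst = ['J']. No exception raised.
2. `except` is skipped.
3. `else` runs (try completed without exception): `lst.append('E')` → lst = ['J', 'E'].
Result: ['J', 'E']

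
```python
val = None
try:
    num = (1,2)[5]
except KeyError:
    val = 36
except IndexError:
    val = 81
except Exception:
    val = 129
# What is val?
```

Step-by-step execution trace:
1. `num = (1,2)[5]` raises IndexError.
2. `except KeyError` does not match IndexError; skipped.
3. `except IndexError` matches → val = 81.
4. Remaining except clauses are skipped.
Result: 81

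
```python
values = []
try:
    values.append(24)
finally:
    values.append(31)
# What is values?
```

Step-by-step execution trace:
1. try: `values.append(24)` → values = [24].
2. The try body completes without raising.
3. finally always runs: `values.append(31)` → values = [24, 31].
Result: [24, 31]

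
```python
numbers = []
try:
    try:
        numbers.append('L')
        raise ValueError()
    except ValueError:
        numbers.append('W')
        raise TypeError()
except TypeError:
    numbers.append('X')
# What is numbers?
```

Step-by-step execution trace:
1. Inner try: `numbers.append('L')` → numbers = ['L'].
2. `raise ValueError()` raises ValueError.
3. Inner `except ValueError` matches → `numbers.append('W')` → numbers = ['L', 'W'].
4. `raise TypeError()` raises TypeError; propagates to outer try.
5. Outer `except TypeError` matches → `numbers.append('X')` → numbers = ['L', 'W', 'X'].
Result: ['L', 'W', 'X']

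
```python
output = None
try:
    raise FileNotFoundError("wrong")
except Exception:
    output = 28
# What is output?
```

Step-by-step execution trace:
1. `raise FileNotFoundError(...)` raises FileNotFoundError.
2. `except Exception` matches (FileNotFoundError is a subclass of Exception) → output = 28.
Result: 28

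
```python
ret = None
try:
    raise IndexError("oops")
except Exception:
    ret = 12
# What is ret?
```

Step-by-step execution trace:
1. `raise IndexError(...)` raises IndexError.
2. `except Exception` matches (IndexError is a subclass of Exception) → ret = 12.
Result: 12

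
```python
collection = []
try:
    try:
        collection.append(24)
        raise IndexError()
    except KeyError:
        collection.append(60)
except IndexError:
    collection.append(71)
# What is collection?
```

Step-by-step execution trace:
1. Inner try: `collection.append(24)` → collection = [24].
2. `raise IndexError()` raises IndexError.
3. Inner `except KeyError` does not match IndexError; exception propagates to outer try.
4. Outer `except IndexError` matches → `collection.append(71)` → collection = [24, 71].
Result: [24, 71]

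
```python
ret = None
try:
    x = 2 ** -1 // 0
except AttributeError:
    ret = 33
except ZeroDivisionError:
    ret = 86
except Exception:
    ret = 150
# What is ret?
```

Step-by-step execution trace:
1. `x = 2 ** -1 // 0` raises ZeroDivisionError.
2. `except AttributeError` does not match ZeroDivisionError; skipped.
3. `except ZeroDivisionError` matches → ret = 86.
4. Remaining except clauses are skipped.
Result: 86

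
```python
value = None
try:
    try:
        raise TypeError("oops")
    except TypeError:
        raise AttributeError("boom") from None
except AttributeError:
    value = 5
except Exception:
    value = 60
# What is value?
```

Step-by-step execution trace:
1. Inner try raises TypeError; inner `except TypeError` catches it.
2. `raise AttributeError(...) from None` raises AttributeError (from None suppresses __context__, but the active exception is still AttributeError).
3. Outer `except AttributeError` matches → value = 5.
4. `except Exception` is not reached.
Result: 5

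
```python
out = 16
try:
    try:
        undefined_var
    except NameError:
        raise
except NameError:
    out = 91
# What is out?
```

Step-by-step execution trace:
1. Inner try: `undefined_var` raises NameError.
2. Inner `except NameError` matches; bare `raise` re-raises the same NameError.
3. Outer `except NameError` matches → out = 91.
Result: 91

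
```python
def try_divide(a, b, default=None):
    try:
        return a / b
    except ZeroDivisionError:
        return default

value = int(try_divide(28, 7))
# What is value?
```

Step-by-step execution trace:
1. `try_divide(28, 7)` enters try: `return 28 / 7` → returns 4.0. No exception raised.
2. `except ZeroDivisionError` is skipped.
3. `int(4.0)` → 4 → value = 4.
Result: 4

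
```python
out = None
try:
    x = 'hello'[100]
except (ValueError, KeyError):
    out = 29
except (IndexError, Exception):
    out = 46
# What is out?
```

Step-by-step execution trace:
1. `x = 'hello'[100]` raises IndexError.
2. `except (ValueError, KeyError)` does not match IndexError; skipped.
3. `except (IndexError, Exception)` matches (IndexError is in the tuple) → out = 46.
Result: 46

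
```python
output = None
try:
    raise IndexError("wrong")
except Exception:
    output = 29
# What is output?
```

Step-by-step execution trace:
1. `raise IndexError(...)` raises IndexError.
2. `except Exception` matches (IndexError is a subclass of Exception) → output = 29.
Result: 29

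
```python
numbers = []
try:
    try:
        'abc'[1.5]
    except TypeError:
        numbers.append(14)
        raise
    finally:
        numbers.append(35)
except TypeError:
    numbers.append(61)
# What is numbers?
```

Step-by-step execution trace:
1. Inner try: `'abc'[1.5]` raises TypeError.
2. Inner `except TypeError` matches → `numbers.append(14)` → numbers = [14].
3. bare `raise` re-raises TypeError.
4. Inner `finally` runs during unwinding: `numbers.append(35)` → numbers = [14, 35].
5. Outer `except TypeError` matches → `numbers.append(61)` → numbers = [14, 35, 61].
Result: [14, 35, 61]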